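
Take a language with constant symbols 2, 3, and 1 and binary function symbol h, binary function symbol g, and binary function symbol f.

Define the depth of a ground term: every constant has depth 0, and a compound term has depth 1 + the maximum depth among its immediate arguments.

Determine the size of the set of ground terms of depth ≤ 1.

30

Write N_k for the number of ground terms of depth ≤ k. A term of depth ≤ k is either a constant or a function symbol applied to arguments of depth ≤ k−1, so N_k = 3 + N_{k-1}^2 + N_{k-1}^2 + N_{k-1}^2.
N_0 = 3
N_1 = 3 + 3^2 + 3^2 + 3^2 = 30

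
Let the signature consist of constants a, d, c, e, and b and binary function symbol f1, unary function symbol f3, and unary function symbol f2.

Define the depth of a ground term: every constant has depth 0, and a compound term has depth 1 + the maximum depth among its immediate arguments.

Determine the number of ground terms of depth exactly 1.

If N_k denotes the number of depth-≤k ground terms, the 5 constants give N_0 = 5, and each function symbol of arity r contributes N_{k-1}^r new terms at level k: N_k = 5 + N_{k-1}^2 + N_{k-1} + N_{k-1}.
N_0 = 5
N_1 = 5 + 5^2 + 5 + 5 = 40
Terms of depth exactly 1: N_1 − N_0 = 40 − 5 = 35.

35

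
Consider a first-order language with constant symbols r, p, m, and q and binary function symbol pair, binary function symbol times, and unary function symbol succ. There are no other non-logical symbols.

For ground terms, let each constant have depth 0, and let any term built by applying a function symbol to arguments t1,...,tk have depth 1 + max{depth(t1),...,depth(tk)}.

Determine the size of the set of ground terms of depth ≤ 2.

If N_k denotes the number of depth-≤k ground terms, the 4 constants give N_0 = 4, and each function symbol of arity r contributes N_{k-1}^r new terms at level k: N_k = 4 + N_{k-1}^2 + N_{k-1}^2 + N_{k-1}.
N_0 = 4
N_1 = 4 + 4^2 + 4^2 + 4 = 40
N_2 = 4 + 40^2 + 40^2 + 40 = 3244

3244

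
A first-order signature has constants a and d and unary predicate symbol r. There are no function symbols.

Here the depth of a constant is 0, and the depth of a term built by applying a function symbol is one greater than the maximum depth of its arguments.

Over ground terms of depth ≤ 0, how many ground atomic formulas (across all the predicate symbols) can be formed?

First count ground terms of depth ≤ 0.
With no function symbols every ground term is a constant, so there are exactly 2 ground terms at every depth bound.
N_0 = 2
Explicitly: a, d.
So |H| = 2.
Ground atoms are formed by filling each argument slot of a predicate with a term from H, so an r-ary predicate gives |H|^r atoms:
  r: 2
Total ground atoms: 2.

2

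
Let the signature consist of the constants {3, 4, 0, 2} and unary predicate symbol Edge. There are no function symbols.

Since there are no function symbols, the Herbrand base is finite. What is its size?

4

With no function symbols, the Herbrand universe is just the 4 constants.
Ground atoms per predicate: Edge: 4.
Herbrand base size = 4 = 4.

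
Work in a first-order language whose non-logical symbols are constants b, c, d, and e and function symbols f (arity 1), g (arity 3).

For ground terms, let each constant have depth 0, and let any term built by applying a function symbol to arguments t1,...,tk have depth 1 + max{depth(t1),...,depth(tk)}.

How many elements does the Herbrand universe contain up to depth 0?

Let N_k count ground terms of depth at most k. Each non-constant term of depth ≤ k is some function symbol applied to depth-≤(k−1) arguments, giving N_k = 4 + N_{k-1} + N_{k-1}^3.
N_0 = 4

4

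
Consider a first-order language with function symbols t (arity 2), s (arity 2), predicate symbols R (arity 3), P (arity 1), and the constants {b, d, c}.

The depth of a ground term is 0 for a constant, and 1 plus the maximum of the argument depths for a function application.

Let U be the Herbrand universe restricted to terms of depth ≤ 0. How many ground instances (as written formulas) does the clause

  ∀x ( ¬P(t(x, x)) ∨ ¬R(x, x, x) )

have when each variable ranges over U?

Ground terms of depth ≤ 0:
  Count level by level. With function symbols t/2, s/2, the terms of depth ≤ k are the 3 constants together with each function applied to depth-≤(k−1) tuples, so N_k = 3 + N_{k-1}^2 + N_{k-1}^2.
  N_0 = 3
  Explicitly: b, d, c.
So there are 3 ground terms available for substitution.
The variable x ranges independently over the available ground terms, and distinct assignments produce distinct instances.
Number of ground instances = 3.

3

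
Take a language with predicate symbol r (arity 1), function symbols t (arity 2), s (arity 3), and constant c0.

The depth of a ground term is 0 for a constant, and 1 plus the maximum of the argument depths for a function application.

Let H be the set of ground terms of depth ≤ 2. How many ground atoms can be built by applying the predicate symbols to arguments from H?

37

First count ground terms of depth ≤ 2.
Let N_k = |{terms of depth ≤ k}|. Then N_0 = 1 and N_k = 1 + N_{k-1}^2 + N_{k-1}^3 for k ≥ 1 (one summand per function symbol, arity giving the exponent).
N_0 = 1
N_1 = 1 + 1^2 + 1^3 = 3
N_2 = 1 + 3^2 + 3^3 = 37
So |H| = 37.
A ground atom is a predicate applied to a tuple of terms from H, so the count is the sum over predicates of |H|^arity:
  r: 37
Total ground atoms: 37.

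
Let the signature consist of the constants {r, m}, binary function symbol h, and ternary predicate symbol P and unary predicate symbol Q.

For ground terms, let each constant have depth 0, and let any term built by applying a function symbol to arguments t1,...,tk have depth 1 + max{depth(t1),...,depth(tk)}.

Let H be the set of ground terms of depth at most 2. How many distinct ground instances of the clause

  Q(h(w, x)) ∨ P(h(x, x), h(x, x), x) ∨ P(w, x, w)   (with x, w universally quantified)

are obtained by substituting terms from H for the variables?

Ground terms of depth ≤ 2:
  If N_k denotes the number of depth-≤k ground terms, the 2 constants give N_0 = 2, and each function symbol of arity r contributes N_{k-1}^r new terms at level k: N_k = 2 + N_{k-1}^2.
  N_0 = 2
  N_1 = 2 + 2^2 = 6
  N_2 = 2 + 6^2 = 38
So there are 38 ground terms available for substitution.
Each of x, w ranges independently over the available ground terms, and distinct assignments produce distinct instances.
Number of ground instances = 38^2 = 1444.

1444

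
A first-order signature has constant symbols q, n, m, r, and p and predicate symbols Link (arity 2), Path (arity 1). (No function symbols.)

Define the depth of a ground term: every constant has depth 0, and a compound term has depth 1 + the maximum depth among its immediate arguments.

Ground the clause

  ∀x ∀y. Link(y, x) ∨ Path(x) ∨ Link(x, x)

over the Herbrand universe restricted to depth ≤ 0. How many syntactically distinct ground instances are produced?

Ground terms of depth ≤ 0:
  With no function symbols every ground term is a constant, so there are exactly 5 ground terms at every depth bound.
  N_0 = 5
  Explicitly: q, n, m, r, p.
So there are 5 ground terms available for substitution.
There are 2 variables to instantiate (x, y), each occurring in at least one literal, so different choices give different ground instances.
Number of ground instances = 5^2 = 25.

25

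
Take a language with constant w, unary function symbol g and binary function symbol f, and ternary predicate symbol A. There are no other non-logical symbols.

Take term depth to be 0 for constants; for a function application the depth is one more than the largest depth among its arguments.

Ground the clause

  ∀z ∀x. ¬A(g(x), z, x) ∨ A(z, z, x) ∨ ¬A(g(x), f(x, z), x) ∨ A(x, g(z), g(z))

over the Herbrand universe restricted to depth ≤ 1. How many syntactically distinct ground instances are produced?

9

Ground terms of depth ≤ 1:
  Let N_k count ground terms of depth at most k. Each non-constant term of depth ≤ k is some function symbol applied to depth-≤(k−1) arguments, giving N_k = 1 + N_{k-1} + N_{k-1}^2.
  N_0 = 1
  N_1 = 1 + 1 + 1^2 = 3
  Explicitly: w, g(w), f(w, w).
So there are 3 ground terms available for substitution.
The clause has 2 distinct variables (z, x), each appearing in the body. In the free term algebra distinct substitutions yield syntactically distinct ground instances.
Number of ground instances = 3^2 = 9.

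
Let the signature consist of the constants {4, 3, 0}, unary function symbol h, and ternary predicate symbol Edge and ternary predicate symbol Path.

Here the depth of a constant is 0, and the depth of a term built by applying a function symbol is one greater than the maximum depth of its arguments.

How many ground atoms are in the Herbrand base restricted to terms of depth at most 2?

1458

First count ground terms of depth ≤ 2.
Count level by level. With function symbols h/1, the terms of depth ≤ k are the 3 constants together with each function applied to depth-≤(k−1) tuples, so N_k = 3 + N_{k-1}.
N_0 = 3
N_1 = 3 + 3 = 6
N_2 = 3 + 6 = 9
Explicitly: 4, 3, 0, h(4), h(3), h(0), h(h(4)), h(h(3)), h(h(0)).
So |H| = 9.
Ground atoms are formed by filling each argument slot of a predicate with a term from H, so an r-ary predicate gives |H|^r atoms:
  Edge: 9^3 = 729;  Path: 9^3 = 729
Total ground atoms: 729 + 729 = 1458.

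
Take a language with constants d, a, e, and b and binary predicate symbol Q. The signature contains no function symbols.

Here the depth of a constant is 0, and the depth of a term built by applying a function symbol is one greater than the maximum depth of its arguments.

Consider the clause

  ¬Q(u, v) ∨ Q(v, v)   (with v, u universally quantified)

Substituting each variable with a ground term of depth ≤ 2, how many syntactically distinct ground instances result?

16

Ground terms of depth ≤ 2:
  With no function symbols every ground term is a constant, so there are exactly 4 ground terms at every depth bound.
  N_0 = 4
  N_1 = 4
  N_2 = 4
So there are 4 ground terms available for substitution.
Each of v, u ranges independently over the available ground terms, and distinct assignments produce distinct instances.
Number of ground instances = 4^2 = 16.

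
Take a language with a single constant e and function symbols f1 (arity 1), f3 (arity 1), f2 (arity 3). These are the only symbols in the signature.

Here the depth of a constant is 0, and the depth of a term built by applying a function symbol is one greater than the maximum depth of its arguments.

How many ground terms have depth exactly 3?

389091

Count level by level. With function symbols f1/1, f3/1, f2/3, the terms of depth ≤ k are the 1 constant together with each function applied to depth-≤(k−1) tuples, so N_k = 1 + N_{k-1} + N_{k-1} + N_{k-1}^3.
N_0 = 1
N_1 = 1 + 1 + 1 + 1^3 = 4
N_2 = 1 + 4 + 4 + 4^3 = 73
N_3 = 1 + 73 + 73 + 73^3 = 389164
Terms of depth exactly 3: N_3 − N_2 = 389164 − 73 = 389091.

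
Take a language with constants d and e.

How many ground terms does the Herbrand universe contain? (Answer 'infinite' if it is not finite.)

There are no function symbols, so every ground term is one of the 2 constants.
The Herbrand universe is {d, e}, which is finite with 2 elements.

2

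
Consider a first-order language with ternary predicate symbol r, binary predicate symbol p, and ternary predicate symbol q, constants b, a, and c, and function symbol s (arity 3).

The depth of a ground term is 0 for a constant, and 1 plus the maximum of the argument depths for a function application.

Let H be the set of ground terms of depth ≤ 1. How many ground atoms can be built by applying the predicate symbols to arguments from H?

54900

First count ground terms of depth ≤ 1.
If N_k denotes the number of depth-≤k ground terms, the 3 constants give N_0 = 3, and each function symbol of arity r contributes N_{k-1}^r new terms at level k: N_k = 3 + N_{k-1}^3.
N_0 = 3
N_1 = 3 + 3^3 = 30
So |H| = 30.
Each predicate of arity r yields |H|^r ground atoms (one per choice of an r-tuple from H):
  r: 30^3 = 27000;  p: 30^2 = 900;  q: 30^3 = 27000
Total ground atoms: 27000 + 900 + 27000 = 54900.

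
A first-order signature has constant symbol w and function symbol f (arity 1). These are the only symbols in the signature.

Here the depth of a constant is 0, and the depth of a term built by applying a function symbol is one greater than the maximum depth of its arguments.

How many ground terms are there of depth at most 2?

Count level by level. With function symbols f/1, the terms of depth ≤ k are the 1 constant together with each function applied to depth-≤(k−1) tuples, so N_k = 1 + N_{k-1}.
N_0 = 1
N_1 = 1 + 1 = 2
N_2 = 1 + 2 = 3
Explicitly: w, f(w), f(f(w)).

3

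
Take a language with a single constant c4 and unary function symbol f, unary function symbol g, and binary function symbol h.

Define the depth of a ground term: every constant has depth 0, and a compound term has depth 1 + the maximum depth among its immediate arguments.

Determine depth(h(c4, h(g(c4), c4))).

3

depth(g(c4)) = 1 + depth(c4) = 1 + 0 = 1
depth(h(g(c4), c4)) = 1 + max(1, 0) = 2
depth(h(c4, h(g(c4), c4))) = 1 + max(0, 2) = 3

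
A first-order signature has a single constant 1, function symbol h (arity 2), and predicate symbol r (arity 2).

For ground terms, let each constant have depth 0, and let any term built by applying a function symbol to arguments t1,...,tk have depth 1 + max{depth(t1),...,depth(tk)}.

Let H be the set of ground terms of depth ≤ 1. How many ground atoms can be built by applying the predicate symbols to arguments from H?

4

First count ground terms of depth ≤ 1.
If N_k denotes the number of depth-≤k ground terms, the 1 constant gives N_0 = 1, and each function symbol of arity r contributes N_{k-1}^r new terms at level k: N_k = 1 + N_{k-1}^2.
N_0 = 1
N_1 = 1 + 1^2 = 2
Explicitly: 1, h(1, 1).
So |H| = 2.
Each predicate of arity r yields |H|^r ground atoms (one per choice of an r-tuple from H):
  r: 2^2 = 4
Total ground atoms: 4.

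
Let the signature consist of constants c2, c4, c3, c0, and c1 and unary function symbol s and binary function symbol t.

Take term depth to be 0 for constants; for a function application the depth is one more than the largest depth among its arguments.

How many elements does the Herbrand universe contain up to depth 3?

1601495

If N_k denotes the number of depth-≤k ground terms, the 5 constants give N_0 = 5, and each function symbol of arity r contributes N_{k-1}^r new terms at level k: N_k = 5 + N_{k-1} + N_{k-1}^2.
N_0 = 5
N_1 = 5 + 5 + 5^2 = 35
N_2 = 5 + 35 + 35^2 = 1265
N_3 = 5 + 1265 + 1265^2 = 1601495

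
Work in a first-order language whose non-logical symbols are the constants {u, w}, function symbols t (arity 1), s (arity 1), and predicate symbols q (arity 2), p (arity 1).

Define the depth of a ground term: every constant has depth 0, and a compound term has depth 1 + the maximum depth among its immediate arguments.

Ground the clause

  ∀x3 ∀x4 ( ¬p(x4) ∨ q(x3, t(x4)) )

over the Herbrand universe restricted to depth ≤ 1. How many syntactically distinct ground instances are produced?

36

Ground terms of depth ≤ 1:
  If N_k denotes the number of depth-≤k ground terms, the 2 constants give N_0 = 2, and each function symbol of arity r contributes N_{k-1}^r new terms at level k: N_k = 2 + N_{k-1} + N_{k-1}.
  N_0 = 2
  N_1 = 2 + 2 + 2 = 6
  Explicitly: u, w, t(u), t(w), s(u), s(w).
So there are 6 ground terms available for substitution.
There are 2 variables to instantiate (x3, x4), each occurring in at least one literal, so different choices give different ground instances.
Number of ground instances = 6^2 = 36.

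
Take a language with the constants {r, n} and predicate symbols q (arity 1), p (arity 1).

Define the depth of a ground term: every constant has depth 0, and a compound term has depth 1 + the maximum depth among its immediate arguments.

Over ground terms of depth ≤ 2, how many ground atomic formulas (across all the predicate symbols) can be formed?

First count ground terms of depth ≤ 2.
With no function symbols every ground term is a constant, so there are exactly 2 ground terms at every depth bound.
N_0 = 2
N_1 = 2
N_2 = 2
Explicitly: r, n.
So |H| = 2.
A ground atom is a predicate applied to a tuple of terms from H, so the count is the sum over predicates of |H|^arity:
  q: 2;  p: 2
Total ground atoms: 2 + 2 = 4.

4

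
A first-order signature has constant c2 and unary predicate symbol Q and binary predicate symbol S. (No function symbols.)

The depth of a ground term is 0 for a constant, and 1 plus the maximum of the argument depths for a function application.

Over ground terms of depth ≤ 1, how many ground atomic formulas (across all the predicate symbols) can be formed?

2

First count ground terms of depth ≤ 1.
With no function symbols every ground term is a constant, so there is exactly 1 ground term at every depth bound.
N_0 = 1
N_1 = 1
So |H| = 1.
Ground atoms are formed by filling each argument slot of a predicate with a term from H, so an r-ary predicate gives |H|^r atoms:
  Q: 1;  S: 1^2 = 1
Total ground atoms: 1 + 1 = 2.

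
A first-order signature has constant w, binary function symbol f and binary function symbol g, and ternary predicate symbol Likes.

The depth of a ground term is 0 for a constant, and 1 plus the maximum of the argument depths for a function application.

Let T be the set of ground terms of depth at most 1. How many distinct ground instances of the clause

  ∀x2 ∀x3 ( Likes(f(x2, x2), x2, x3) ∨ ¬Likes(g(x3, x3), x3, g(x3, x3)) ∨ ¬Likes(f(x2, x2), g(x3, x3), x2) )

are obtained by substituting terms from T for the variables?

Ground terms of depth ≤ 1:
  Let N_k = |{terms of depth ≤ k}|. Then N_0 = 1 and N_k = 1 + N_{k-1}^2 + N_{k-1}^2 for k ≥ 1 (one summand per function symbol, arity giving the exponent).
  N_0 = 1
  N_1 = 1 + 1^2 + 1^2 = 3
  Explicitly: w, f(w, w), g(w, w).
So there are 3 ground terms available for substitution.
The clause has 2 distinct variables (x2, x3), each appearing in the body. In the free term algebra distinct substitutions yield syntactically distinct ground instances.
Number of ground instances = 3^2 = 9.

9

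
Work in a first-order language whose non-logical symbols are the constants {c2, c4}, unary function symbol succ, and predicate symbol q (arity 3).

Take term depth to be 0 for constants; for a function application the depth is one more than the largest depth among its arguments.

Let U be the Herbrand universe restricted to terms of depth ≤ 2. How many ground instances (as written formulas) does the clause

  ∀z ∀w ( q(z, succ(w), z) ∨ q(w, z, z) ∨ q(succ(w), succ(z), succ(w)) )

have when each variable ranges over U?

Ground terms of depth ≤ 2:
  Let N_k count ground terms of depth at most k. Each non-constant term of depth ≤ k is some function symbol applied to depth-≤(k−1) arguments, giving N_k = 2 + N_{k-1}.
  N_0 = 2
  N_1 = 2 + 2 = 4
  N_2 = 2 + 4 = 6
So there are 6 ground terms available for substitution.
Each of z, w ranges independently over the available ground terms, and distinct assignments produce distinct instances.
Number of ground instances = 6^2 = 36.

36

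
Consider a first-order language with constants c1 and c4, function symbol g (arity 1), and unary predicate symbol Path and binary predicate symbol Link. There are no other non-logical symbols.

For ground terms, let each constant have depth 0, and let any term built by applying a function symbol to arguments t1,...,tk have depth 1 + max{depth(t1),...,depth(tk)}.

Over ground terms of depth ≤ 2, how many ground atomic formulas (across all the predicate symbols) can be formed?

First count ground terms of depth ≤ 2.
Count level by level. With function symbols g/1, the terms of depth ≤ k are the 2 constants together with each function applied to depth-≤(k−1) tuples, so N_k = 2 + N_{k-1}.
N_0 = 2
N_1 = 2 + 2 = 4
N_2 = 2 + 4 = 6
Explicitly: c1, c4, g(c1), g(c4), g(g(c1)), g(g(c4)).
So |H| = 6.
Ground atoms are formed by filling each argument slot of a predicate with a term from H, so an r-ary predicate gives |H|^r atoms:
  Path: 6;  Link: 6^2 = 36
Total ground atoms: 6 + 36 = 42.

42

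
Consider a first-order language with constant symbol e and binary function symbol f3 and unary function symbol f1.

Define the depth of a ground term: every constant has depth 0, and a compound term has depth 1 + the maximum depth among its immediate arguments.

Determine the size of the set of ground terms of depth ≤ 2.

If N_k denotes the number of depth-≤k ground terms, the 1 constant gives N_0 = 1, and each function symbol of arity r contributes N_{k-1}^r new terms at level k: N_k = 1 + N_{k-1}^2 + N_{k-1}.
N_0 = 1
N_1 = 1 + 1^2 + 1 = 3
N_2 = 1 + 3^2 + 3 = 13

13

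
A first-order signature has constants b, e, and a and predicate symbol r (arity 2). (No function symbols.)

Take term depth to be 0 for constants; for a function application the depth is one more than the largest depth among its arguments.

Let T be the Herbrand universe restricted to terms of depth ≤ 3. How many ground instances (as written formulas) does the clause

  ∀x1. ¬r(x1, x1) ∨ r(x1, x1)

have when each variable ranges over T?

Ground terms of depth ≤ 3:
  With no function symbols every ground term is a constant, so there are exactly 3 ground terms at every depth bound.
  N_0 = 3
  N_1 = 3
  N_2 = 3
  N_3 = 3
So there are 3 ground terms available for substitution.
The variable x1 ranges independently over the available ground terms, and distinct assignments produce distinct instances.
Number of ground instances = 3.

3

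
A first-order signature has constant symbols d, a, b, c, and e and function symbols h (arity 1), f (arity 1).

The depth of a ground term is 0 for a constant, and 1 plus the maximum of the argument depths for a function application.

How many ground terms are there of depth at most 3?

Write N_k for the number of ground terms of depth ≤ k. A term of depth ≤ k is either a constant or a function symbol applied to arguments of depth ≤ k−1, so N_k = 5 + N_{k-1} + N_{k-1}.
N_0 = 5
N_1 = 5 + 5 + 5 = 15
N_2 = 5 + 15 + 15 = 35
N_3 = 5 + 35 + 35 = 75

75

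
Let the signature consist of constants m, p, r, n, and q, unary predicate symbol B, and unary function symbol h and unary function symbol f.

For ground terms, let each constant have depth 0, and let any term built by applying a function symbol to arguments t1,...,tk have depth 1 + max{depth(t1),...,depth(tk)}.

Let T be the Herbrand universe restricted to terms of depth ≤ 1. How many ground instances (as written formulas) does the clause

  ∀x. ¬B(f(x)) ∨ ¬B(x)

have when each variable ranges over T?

Ground terms of depth ≤ 1:
  If N_k denotes the number of depth-≤k ground terms, the 5 constants give N_0 = 5, and each function symbol of arity r contributes N_{k-1}^r new terms at level k: N_k = 5 + N_{k-1} + N_{k-1}.
  N_0 = 5
  N_1 = 5 + 5 + 5 = 15
So there are 15 ground terms available for substitution.
The clause has 1 distinct variable (x), which appears in the body. In the free term algebra distinct substitutions yield syntactically distinct ground instances.
Number of ground instances = 15.

15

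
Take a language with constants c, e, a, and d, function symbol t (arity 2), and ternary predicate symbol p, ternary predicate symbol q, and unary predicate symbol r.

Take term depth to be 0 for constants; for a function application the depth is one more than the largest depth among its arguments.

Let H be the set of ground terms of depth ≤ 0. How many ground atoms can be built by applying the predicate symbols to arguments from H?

First count ground terms of depth ≤ 0.
Write N_k for the number of ground terms of depth ≤ k. A term of depth ≤ k is either a constant or a function symbol applied to arguments of depth ≤ k−1, so N_k = 4 + N_{k-1}^2.
N_0 = 4
Explicitly: c, e, a, d.
So |H| = 4.
Ground atoms are formed by filling each argument slot of a predicate with a term from H, so an r-ary predicate gives |H|^r atoms:
  p: 4^3 = 64;  q: 4^3 = 64;  r: 4
Total ground atoms: 64 + 64 + 4 = 132.

132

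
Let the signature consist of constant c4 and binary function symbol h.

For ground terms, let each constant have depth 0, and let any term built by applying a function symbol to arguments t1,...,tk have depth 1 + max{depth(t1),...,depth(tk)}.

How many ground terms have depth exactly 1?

1

Let N_k count ground terms of depth at most k. Each non-constant term of depth ≤ k is some function symbol applied to depth-≤(k−1) arguments, giving N_k = 1 + N_{k-1}^2.
N_0 = 1
N_1 = 1 + 1^2 = 2
Terms of depth exactly 1: N_1 − N_0 = 2 − 1 = 1.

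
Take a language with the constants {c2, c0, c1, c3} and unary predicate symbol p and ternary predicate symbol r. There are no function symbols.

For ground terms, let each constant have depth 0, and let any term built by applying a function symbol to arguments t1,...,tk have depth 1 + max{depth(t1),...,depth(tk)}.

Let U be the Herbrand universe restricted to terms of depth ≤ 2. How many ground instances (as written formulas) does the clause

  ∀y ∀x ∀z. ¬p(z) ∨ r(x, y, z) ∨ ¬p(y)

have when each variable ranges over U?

Ground terms of depth ≤ 2:
  With no function symbols every ground term is a constant, so there are exactly 4 ground terms at every depth bound.
  N_0 = 4
  N_1 = 4
  N_2 = 4
  Explicitly: c2, c0, c1, c3.
So there are 4 ground terms available for substitution.
The clause has 3 distinct variables (y, x, z), each appearing in the body. In the free term algebra distinct substitutions yield syntactically distinct ground instances.
Number of ground instances = 4^3 = 64.

64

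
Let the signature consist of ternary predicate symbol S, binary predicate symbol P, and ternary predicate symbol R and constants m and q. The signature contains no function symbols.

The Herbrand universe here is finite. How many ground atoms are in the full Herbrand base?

With no function symbols, the Herbrand universe is just the 2 constants.
Ground atoms per predicate: S: 2^3 = 8, P: 2^2 = 4, R: 2^3 = 8.
Herbrand base size = 8 + 4 + 8 = 20.

20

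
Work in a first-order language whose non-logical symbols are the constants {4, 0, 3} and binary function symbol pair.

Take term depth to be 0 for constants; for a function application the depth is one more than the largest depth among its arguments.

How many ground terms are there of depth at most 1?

If N_k denotes the number of depth-≤k ground terms, the 3 constants give N_0 = 3, and each function symbol of arity r contributes N_{k-1}^r new terms at level k: N_k = 3 + N_{k-1}^2.
N_0 = 3
N_1 = 3 + 3^2 = 12
Explicitly: 4, 0, 3, pair(4, 4), pair(4, 0), pair(4, 3), pair(0, 4), pair(0, 0), pair(0, 3), pair(3, 4), pair(3, 0), pair(3, 3).

12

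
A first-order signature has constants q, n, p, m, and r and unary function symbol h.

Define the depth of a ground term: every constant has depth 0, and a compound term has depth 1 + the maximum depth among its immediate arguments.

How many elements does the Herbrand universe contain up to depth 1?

Let N_k count ground terms of depth at most k. Each non-constant term of depth ≤ k is some function symbol applied to depth-≤(k−1) arguments, giving N_k = 5 + N_{k-1}.
N_0 = 5
N_1 = 5 + 5 = 10

10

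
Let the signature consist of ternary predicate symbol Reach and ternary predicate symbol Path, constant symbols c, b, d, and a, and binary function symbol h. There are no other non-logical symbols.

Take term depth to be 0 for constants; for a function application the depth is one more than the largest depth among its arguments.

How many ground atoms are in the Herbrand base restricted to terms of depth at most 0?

128

First count ground terms of depth ≤ 0.
Write N_k for the number of ground terms of depth ≤ k. A term of depth ≤ k is either a constant or a function symbol applied to arguments of depth ≤ k−1, so N_k = 4 + N_{k-1}^2.
N_0 = 4
Explicitly: c, b, d, a.
So |H| = 4.
A ground atom is a predicate applied to a tuple of terms from H, so the count is the sum over predicates of |H|^arity:
  Reach: 4^3 = 64;  Path: 4^3 = 64
Total ground atoms: 64 + 64 = 128.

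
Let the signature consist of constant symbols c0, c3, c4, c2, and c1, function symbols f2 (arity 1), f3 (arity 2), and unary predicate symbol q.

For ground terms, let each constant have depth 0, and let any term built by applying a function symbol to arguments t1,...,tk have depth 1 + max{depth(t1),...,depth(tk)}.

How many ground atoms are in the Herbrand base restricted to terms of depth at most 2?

1265

First count ground terms of depth ≤ 2.
Let N_k count ground terms of depth at most k. Each non-constant term of depth ≤ k is some function symbol applied to depth-≤(k−1) arguments, giving N_k = 5 + N_{k-1} + N_{k-1}^2.
N_0 = 5
N_1 = 5 + 5 + 5^2 = 35
N_2 = 5 + 35 + 35^2 = 1265
So |H| = 1265.
A ground atom is a predicate applied to a tuple of terms from H, so the count is the sum over predicates of |H|^arity:
  q: 1265
Total ground atoms: 1265.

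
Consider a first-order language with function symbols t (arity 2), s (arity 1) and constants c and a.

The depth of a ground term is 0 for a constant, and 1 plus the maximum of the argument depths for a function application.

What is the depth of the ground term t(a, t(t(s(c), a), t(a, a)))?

4

depth(s(c)) = 1 + depth(c) = 1 + 0 = 1
depth(t(s(c), a)) = 1 + max(1, 0) = 2
depth(t(a, a)) = 1 + max(0, 0) = 1
depth(t(t(s(c), a), t(a, a))) = 1 + max(2, 1) = 3
depth(t(a, t(t(s(c), a), t(a, a)))) = 1 + max(0, 3) = 4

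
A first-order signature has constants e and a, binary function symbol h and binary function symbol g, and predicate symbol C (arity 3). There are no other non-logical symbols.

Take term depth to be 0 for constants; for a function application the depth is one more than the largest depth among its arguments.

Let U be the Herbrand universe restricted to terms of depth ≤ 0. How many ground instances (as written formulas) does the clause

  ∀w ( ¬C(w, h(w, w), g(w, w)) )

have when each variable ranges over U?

Ground terms of depth ≤ 0:
  Count level by level. With function symbols h/2, g/2, the terms of depth ≤ k are the 2 constants together with each function applied to depth-≤(k−1) tuples, so N_k = 2 + N_{k-1}^2 + N_{k-1}^2.
  N_0 = 2
So there are 2 ground terms available for substitution.
There is 1 variable to instantiate (w),  occurring in at least one literal, so different choices give different ground instances.
Number of ground instances = 2.

2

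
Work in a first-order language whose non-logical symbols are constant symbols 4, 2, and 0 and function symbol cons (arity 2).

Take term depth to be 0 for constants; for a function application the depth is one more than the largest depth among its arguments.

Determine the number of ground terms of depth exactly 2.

135

Let N_k count ground terms of depth at most k. Each non-constant term of depth ≤ k is some function symbol applied to depth-≤(k−1) arguments, giving N_k = 3 + N_{k-1}^2.
N_0 = 3
N_1 = 3 + 3^2 = 12
N_2 = 3 + 12^2 = 147
Terms of depth exactly 2: N_2 − N_1 = 147 − 12 = 135.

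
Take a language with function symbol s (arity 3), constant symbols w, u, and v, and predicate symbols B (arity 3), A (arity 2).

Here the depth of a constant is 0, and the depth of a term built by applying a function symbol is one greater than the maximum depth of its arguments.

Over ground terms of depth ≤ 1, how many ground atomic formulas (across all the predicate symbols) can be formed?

First count ground terms of depth ≤ 1.
If N_k denotes the number of depth-≤k ground terms, the 3 constants give N_0 = 3, and each function symbol of arity r contributes N_{k-1}^r new terms at level k: N_k = 3 + N_{k-1}^3.
N_0 = 3
N_1 = 3 + 3^3 = 30
So |H| = 30.
A ground atom is a predicate applied to a tuple of terms from H, so the count is the sum over predicates of |H|^arity:
  B: 30^3 = 27000;  A: 30^2 = 900
Total ground atoms: 27000 + 900 = 27900.

27900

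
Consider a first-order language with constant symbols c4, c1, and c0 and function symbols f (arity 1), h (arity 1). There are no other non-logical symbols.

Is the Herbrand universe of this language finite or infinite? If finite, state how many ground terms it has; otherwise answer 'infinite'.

The signature has at least one function symbol (f, arity 1) and at least one constant (c4).
Iterating f gives infinitely many distinct ground terms: c4, f(c4), f(f(c4)), ...
So the Herbrand universe is infinite.

infinite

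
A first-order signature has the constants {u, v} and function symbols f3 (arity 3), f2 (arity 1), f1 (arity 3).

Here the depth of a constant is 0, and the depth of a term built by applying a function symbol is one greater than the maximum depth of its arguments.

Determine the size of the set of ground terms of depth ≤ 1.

If N_k denotes the number of depth-≤k ground terms, the 2 constants give N_0 = 2, and each function symbol of arity r contributes N_{k-1}^r new terms at level k: N_k = 2 + N_{k-1}^3 + N_{k-1} + N_{k-1}^3.
N_0 = 2
N_1 = 2 + 2^3 + 2 + 2^3 = 20

20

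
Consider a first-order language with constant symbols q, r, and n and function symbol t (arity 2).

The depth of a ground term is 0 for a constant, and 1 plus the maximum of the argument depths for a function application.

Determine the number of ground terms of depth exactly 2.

If N_k denotes the number of depth-≤k ground terms, the 3 constants give N_0 = 3, and each function symbol of arity r contributes N_{k-1}^r new terms at level k: N_k = 3 + N_{k-1}^2.
N_0 = 3
N_1 = 3 + 3^2 = 12
N_2 = 3 + 12^2 = 147
Terms of depth exactly 2: N_2 − N_1 = 147 − 12 = 135.

135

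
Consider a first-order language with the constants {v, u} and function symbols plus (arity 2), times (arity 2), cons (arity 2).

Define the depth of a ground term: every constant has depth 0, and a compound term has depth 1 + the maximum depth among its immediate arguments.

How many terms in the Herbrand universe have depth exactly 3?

1043712

Let N_k count ground terms of depth at most k. Each non-constant term of depth ≤ k is some function symbol applied to depth-≤(k−1) arguments, giving N_k = 2 + N_{k-1}^2 + N_{k-1}^2 + N_{k-1}^2.
N_0 = 2
N_1 = 2 + 2^2 + 2^2 + 2^2 = 14
N_2 = 2 + 14^2 + 14^2 + 14^2 = 590
N_3 = 2 + 590^2 + 590^2 + 590^2 = 1044302
Terms of depth exactly 3: N_3 − N_2 = 1044302 − 590 = 1043712.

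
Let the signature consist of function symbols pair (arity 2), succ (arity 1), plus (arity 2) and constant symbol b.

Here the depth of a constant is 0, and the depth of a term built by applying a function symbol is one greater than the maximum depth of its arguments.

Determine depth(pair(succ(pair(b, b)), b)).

3

depth(pair(b, b)) = 1 + max(0, 0) = 1
depth(succ(pair(b, b))) = 1 + depth(pair(b, b)) = 1 + 1 = 2
depth(pair(succ(pair(b, b)), b)) = 1 + max(2, 0) = 3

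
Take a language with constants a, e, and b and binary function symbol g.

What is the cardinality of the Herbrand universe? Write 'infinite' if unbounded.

The signature has at least one function symbol (g, arity 2) and at least one constant (a).
Iterating g gives infinitely many distinct ground terms: a, g(a, a), g(g(a, a), g(a, a)), ...
So the Herbrand universe is infinite.

infinite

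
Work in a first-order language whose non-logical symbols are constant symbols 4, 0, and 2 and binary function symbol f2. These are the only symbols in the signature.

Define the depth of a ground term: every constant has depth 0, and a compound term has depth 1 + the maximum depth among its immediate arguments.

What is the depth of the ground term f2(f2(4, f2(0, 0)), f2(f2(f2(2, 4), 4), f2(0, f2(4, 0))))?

4

depth(f2(0, 0)) = 1 + max(0, 0) = 1
depth(f2(4, f2(0, 0))) = 1 + max(0, 1) = 2
depth(f2(2, 4)) = 1 + max(0, 0) = 1
depth(f2(f2(2, 4), 4)) = 1 + max(1, 0) = 2
depth(f2(4, 0)) = 1 + max(0, 0) = 1
depth(f2(0, f2(4, 0))) = 1 + max(0, 1) = 2
depth(f2(f2(f2(2, 4), 4), f2(0, f2(4, 0)))) = 1 + max(2, 2) = 3
depth(f2(f2(4, f2(0, 0)), f2(f2(f2(2, 4), 4), f2(0, f2(4, 0))))) = 1 + max(2, 3) = 4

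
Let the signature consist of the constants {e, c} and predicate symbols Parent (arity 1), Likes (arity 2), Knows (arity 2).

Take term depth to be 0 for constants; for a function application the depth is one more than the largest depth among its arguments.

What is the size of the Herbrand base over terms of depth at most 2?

10

First count ground terms of depth ≤ 2.
With no function symbols every ground term is a constant, so there are exactly 2 ground terms at every depth bound.
N_0 = 2
N_1 = 2
N_2 = 2
So |H| = 2.
A ground atom is a predicate applied to a tuple of terms from H, so the count is the sum over predicates of |H|^arity:
  Parent: 2;  Likes: 2^2 = 4;  Knows: 2^2 = 4
Total ground atoms: 2 + 4 + 4 = 10.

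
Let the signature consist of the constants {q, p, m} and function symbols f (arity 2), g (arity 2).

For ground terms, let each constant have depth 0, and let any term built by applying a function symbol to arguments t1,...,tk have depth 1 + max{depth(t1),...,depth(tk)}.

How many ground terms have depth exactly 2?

Let N_k count ground terms of depth at most k. Each non-constant term of depth ≤ k is some function symbol applied to depth-≤(k−1) arguments, giving N_k = 3 + N_{k-1}^2 + N_{k-1}^2.
N_0 = 3
N_1 = 3 + 3^2 + 3^2 = 21
N_2 = 3 + 21^2 + 21^2 = 885
Terms of depth exactly 2: N_2 − N_1 = 885 − 21 = 864.

864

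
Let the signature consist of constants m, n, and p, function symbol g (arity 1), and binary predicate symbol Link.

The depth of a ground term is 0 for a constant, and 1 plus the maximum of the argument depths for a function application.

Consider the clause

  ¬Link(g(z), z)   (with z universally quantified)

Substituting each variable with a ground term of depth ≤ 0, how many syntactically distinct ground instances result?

3

Ground terms of depth ≤ 0:
  Count level by level. With function symbols g/1, the terms of depth ≤ k are the 3 constants together with each function applied to depth-≤(k−1) tuples, so N_k = 3 + N_{k-1}.
  N_0 = 3
So there are 3 ground terms available for substitution.
There is 1 variable to instantiate (z),  occurring in at least one literal, so different choices give different ground instances.
Number of ground instances = 3.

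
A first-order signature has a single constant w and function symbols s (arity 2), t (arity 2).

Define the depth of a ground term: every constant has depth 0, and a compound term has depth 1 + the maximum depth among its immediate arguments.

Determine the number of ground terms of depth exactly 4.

1044736

If N_k denotes the number of depth-≤k ground terms, the 1 constant gives N_0 = 1, and each function symbol of arity r contributes N_{k-1}^r new terms at level k: N_k = 1 + N_{k-1}^2 + N_{k-1}^2.
N_0 = 1
N_1 = 1 + 1^2 + 1^2 = 3
N_2 = 1 + 3^2 + 3^2 = 19
N_3 = 1 + 19^2 + 19^2 = 723
N_4 = 1 + 723^2 + 723^2 = 1045459
Terms of depth exactly 4: N_4 − N_3 = 1045459 − 723 = 1044736.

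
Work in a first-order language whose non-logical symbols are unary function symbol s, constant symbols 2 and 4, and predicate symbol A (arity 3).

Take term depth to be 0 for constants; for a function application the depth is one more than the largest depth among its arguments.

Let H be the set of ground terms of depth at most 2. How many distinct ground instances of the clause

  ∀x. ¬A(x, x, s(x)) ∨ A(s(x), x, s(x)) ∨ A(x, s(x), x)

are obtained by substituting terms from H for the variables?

Ground terms of depth ≤ 2:
  Let N_k = |{terms of depth ≤ k}|. Then N_0 = 2 and N_k = 2 + N_{k-1} for k ≥ 1 (one summand per function symbol, arity giving the exponent).
  N_0 = 2
  N_1 = 2 + 2 = 4
  N_2 = 2 + 4 = 6
So there are 6 ground terms available for substitution.
The clause has 1 distinct variable (x), which appears in the body. In the free term algebra distinct substitutions yield syntactically distinct ground instances.
Number of ground instances = 6.

6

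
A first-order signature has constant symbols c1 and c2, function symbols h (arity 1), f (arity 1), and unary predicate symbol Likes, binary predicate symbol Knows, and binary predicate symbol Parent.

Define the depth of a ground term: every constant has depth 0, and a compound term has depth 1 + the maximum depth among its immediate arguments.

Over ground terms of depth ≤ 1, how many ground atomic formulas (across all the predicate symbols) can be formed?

78

First count ground terms of depth ≤ 1.
Write N_k for the number of ground terms of depth ≤ k. A term of depth ≤ k is either a constant or a function symbol applied to arguments of depth ≤ k−1, so N_k = 2 + N_{k-1} + N_{k-1}.
N_0 = 2
N_1 = 2 + 2 + 2 = 6
Explicitly: c1, c2, h(c1), h(c2), f(c1), f(c2).
So |H| = 6.
For each predicate symbol, the number of ground atoms is |H| raised to its arity; summing:
  Likes: 6;  Knows: 6^2 = 36;  Parent: 6^2 = 36
Total ground atoms: 6 + 36 + 36 = 78.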